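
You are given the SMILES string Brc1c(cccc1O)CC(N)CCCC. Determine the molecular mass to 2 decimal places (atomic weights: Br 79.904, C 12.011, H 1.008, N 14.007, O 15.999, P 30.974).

272.19 g/mol

First, the molecular formula is C12H18BrNO (counting implicit H from valence).
  Br: 1 × 79.904 = 79.904
  C: 12 × 12.011 = 144.132
  H: 18 × 1.008 = 18.144
  N: 1 × 14.007 = 14.007
  O: 1 × 15.999 = 15.999
Sum: 1×79.904 + 12×12.011 + 18×1.008 + 1×14.007 + 1×15.999 = 272.186 → 272.19 g/mol.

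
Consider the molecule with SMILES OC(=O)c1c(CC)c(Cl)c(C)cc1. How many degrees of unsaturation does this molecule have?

Molecular formula: C10H11ClO2.
DoU = (2C + 2 + N − H − X) / 2, where X is the halogen count and O/S are ignored.
    = (2·10 + 2 + 0 − 11 − 1) / 2 = 10 / 2 = 5.

5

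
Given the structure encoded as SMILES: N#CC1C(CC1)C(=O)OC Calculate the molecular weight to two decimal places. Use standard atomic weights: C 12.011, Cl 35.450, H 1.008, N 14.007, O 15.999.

139.15 g/mol

First, the molecular formula is C7H9NO2 (counting implicit H from valence).
  C: 7 × 12.011 = 84.077
  H: 9 × 1.008 = 9.072
  N: 1 × 14.007 = 14.007
  O: 2 × 15.999 = 31.998
Sum: 7×12.011 + 9×1.008 + 1×14.007 + 2×15.999 = 139.154 → 139.15 g/mol.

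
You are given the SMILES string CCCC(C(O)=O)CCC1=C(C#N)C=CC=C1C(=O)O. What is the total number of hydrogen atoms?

17

Walk through each heavy atom and fill implicit hydrogens from standard valence (C 4, N 3, O 2, S 2, halogen 1):
  atom 1: C, bond orders sum to 1 (valence 4) → 3 H
  atom 2: C, bond orders sum to 2 (valence 4) → 2 H
  atom 3: C, bond orders sum to 2 (valence 4) → 2 H
  atom 4: C, bond orders sum to 3 (valence 4) → 1 H
  atom 5: C, bond orders sum to 4 (valence 4) → 0 H
  atom 6: O, bond orders sum to 1 (valence 2) → 1 H
  atom 7: O, bond orders sum to 2 (valence 2) → 0 H
  atom 8: C, bond orders sum to 2 (valence 4) → 2 H
  atom 9: C, bond orders sum to 2 (valence 4) → 2 H
  atom 10: C, bond orders sum to 4 (valence 4) → 0 H
  atom 11: C, bond orders sum to 4 (valence 4) → 0 H
  atom 12: C, bond orders sum to 4 (valence 4) → 0 H
  atom 13: N, bond orders sum to 3 (valence 3) → 0 H
  atom 14: C, bond orders sum to 3 (valence 4) → 1 H
  atom 15: C, bond orders sum to 3 (valence 4) → 1 H
  atom 16: C, bond orders sum to 3 (valence 4) → 1 H
  atom 17: C, bond orders sum to 4 (valence 4) → 0 H
  atom 18: C, bond orders sum to 4 (valence 4) → 0 H
  atom 19: O, bond orders sum to 2 (valence 2) → 0 H
  atom 20: O, bond orders sum to 1 (valence 2) → 1 H
Total hydrogens: 17.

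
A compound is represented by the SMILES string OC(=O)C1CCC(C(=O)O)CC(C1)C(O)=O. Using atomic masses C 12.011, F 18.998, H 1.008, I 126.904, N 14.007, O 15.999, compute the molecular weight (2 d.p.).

First, the molecular formula is C10H14O6 (counting implicit H from valence).
  C: 10 × 12.011 = 120.110
  H: 14 × 1.008 = 14.112
  O: 6 × 15.999 = 95.994
Sum: 10×12.011 + 14×1.008 + 6×15.999 = 230.216 → 230.22 g/mol.

230.22 g/mol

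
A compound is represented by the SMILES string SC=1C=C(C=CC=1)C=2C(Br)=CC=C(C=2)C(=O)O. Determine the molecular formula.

C13H9BrO2S

Walk through each heavy atom and fill implicit hydrogens from standard valence (C 4, N 3, O 2, S 2, halogen 1):
  atom 1: S, bond orders sum to 1 (valence 2) → 1 H
  atom 2: C, bond orders sum to 4 (valence 4) → 0 H
  atom 3: C, bond orders sum to 3 (valence 4) → 1 H
  atom 4: C, bond orders sum to 4 (valence 4) → 0 H
  atom 5: C, bond orders sum to 3 (valence 4) → 1 H
  atom 6: C, bond orders sum to 3 (valence 4) → 1 H
  atom 7: C, bond orders sum to 3 (valence 4) → 1 H
  atom 8: C, bond orders sum to 4 (valence 4) → 0 H
  atom 9: C, bond orders sum to 4 (valence 4) → 0 H
  atom 10: Br (halogen, monovalent) → 0 H
  atom 11: C, bond orders sum to 3 (valence 4) → 1 H
  atom 12: C, bond orders sum to 3 (valence 4) → 1 H
  atom 13: C, bond orders sum to 4 (valence 4) → 0 H
  atom 14: C, bond orders sum to 3 (valence 4) → 1 H
  atom 15: C, bond orders sum to 4 (valence 4) → 0 H
  atom 16: O, bond orders sum to 2 (valence 2) → 0 H
  atom 17: O, bond orders sum to 1 (valence 2) → 1 H
Totals → C:13, H:9, Br:1, O:2, S:1.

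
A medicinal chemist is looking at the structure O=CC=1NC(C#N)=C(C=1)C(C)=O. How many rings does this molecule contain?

In SMILES, each pair of matching ring-closure digits denotes one ring-closing bond; the number of such bonds equals the number of independent rings.
Ring-closure bonds here: 1.

1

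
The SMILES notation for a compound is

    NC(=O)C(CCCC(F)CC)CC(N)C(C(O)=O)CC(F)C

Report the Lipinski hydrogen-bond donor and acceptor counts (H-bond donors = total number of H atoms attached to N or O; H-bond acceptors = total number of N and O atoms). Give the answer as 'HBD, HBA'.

5, 5

Donors: find every N or O and count the H atoms it carries.
  atom 1 (N): bond orders sum to 1 → 2 H
  atom 3 (O): bond orders sum to 2 → 0 H
  atom 14 (N): bond orders sum to 1 → 2 H
  atom 17 (O): bond orders sum to 1 → 1 H
  atom 18 (O): bond orders sum to 2 → 0 H
Lipinski HBD = 5.
Acceptors: N atoms = 2, O atoms = 3 → HBA = 5.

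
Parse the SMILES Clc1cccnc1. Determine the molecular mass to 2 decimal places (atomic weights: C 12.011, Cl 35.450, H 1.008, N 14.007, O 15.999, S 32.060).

First, the molecular formula is C5H4ClN (counting implicit H from valence).
  C: 5 × 12.011 = 60.055
  Cl: 1 × 35.450 = 35.450
  H: 4 × 1.008 = 4.032
  N: 1 × 14.007 = 14.007
Sum: 5×12.011 + 1×35.450 + 4×1.008 + 1×14.007 = 113.544 → 113.54 g/mol.

113.54 g/mol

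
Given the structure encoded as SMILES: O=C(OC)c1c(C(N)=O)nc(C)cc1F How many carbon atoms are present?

Count every carbon token in the SMILES (each C, including those in ring-closure positions and inside branches).
Carbon count: 9.

9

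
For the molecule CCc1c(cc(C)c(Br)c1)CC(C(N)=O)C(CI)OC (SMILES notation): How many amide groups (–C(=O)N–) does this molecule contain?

1

The amide motif appears at heavy-atom position 13 in the SMILES.
Other groups present: 1 ether.
Amide count: 1.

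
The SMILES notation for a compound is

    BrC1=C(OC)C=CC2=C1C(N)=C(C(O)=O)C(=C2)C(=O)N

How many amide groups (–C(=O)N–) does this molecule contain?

1

The amide motif appears at heavy-atom position 18 in the SMILES.
Other groups present: 1 carboxylic acid, 1 ether, 1 primary amine.
Amide count: 1.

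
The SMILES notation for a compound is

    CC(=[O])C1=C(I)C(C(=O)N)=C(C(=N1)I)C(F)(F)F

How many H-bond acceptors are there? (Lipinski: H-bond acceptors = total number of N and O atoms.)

N atoms: 2; O atoms: 2.
Lipinski HBA = 2 + 2 = 4.

4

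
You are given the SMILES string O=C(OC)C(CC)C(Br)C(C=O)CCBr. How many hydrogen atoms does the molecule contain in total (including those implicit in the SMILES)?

16

Walk through each heavy atom and fill implicit hydrogens from standard valence (C 4, N 3, O 2, S 2, halogen 1):
  atom 1: O, bond orders sum to 2 (valence 2) → 0 H
  atom 2: C, bond orders sum to 4 (valence 4) → 0 H
  atom 3: O, bond orders sum to 2 (valence 2) → 0 H
  atom 4: C, bond orders sum to 1 (valence 4) → 3 H
  atom 5: C, bond orders sum to 3 (valence 4) → 1 H
  atom 6: C, bond orders sum to 2 (valence 4) → 2 H
  atom 7: C, bond orders sum to 1 (valence 4) → 3 H
  atom 8: C, bond orders sum to 3 (valence 4) → 1 H
  atom 9: Br (halogen, monovalent) → 0 H
  atom 10: C, bond orders sum to 3 (valence 4) → 1 H
  atom 11: C, bond orders sum to 3 (valence 4) → 1 H
  atom 12: O, bond orders sum to 2 (valence 2) → 0 H
  atom 13: C, bond orders sum to 2 (valence 4) → 2 H
  atom 14: C, bond orders sum to 2 (valence 4) → 2 H
  atom 15: Br (halogen, monovalent) → 0 H
Total hydrogens: 16.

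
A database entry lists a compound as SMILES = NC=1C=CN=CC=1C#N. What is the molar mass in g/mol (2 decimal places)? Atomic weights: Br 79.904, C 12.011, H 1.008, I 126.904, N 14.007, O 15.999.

119.13 g/mol

First, the molecular formula is C6H5N3 (counting implicit H from valence).
  C: 6 × 12.011 = 72.066
  H: 5 × 1.008 = 5.040
  N: 3 × 14.007 = 42.021
Sum: 6×12.011 + 5×1.008 + 3×14.007 = 119.127 → 119.13 g/mol.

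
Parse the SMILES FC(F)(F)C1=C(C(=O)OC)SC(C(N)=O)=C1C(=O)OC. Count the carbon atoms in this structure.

Count every carbon token in the SMILES (each C, including those in ring-closure positions and inside branches).
Carbon count: 10.

10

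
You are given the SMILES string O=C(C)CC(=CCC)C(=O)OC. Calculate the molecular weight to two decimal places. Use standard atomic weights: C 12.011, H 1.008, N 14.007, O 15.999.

First, the molecular formula is C9H14O3 (counting implicit H from valence).
  C: 9 × 12.011 = 108.099
  H: 14 × 1.008 = 14.112
  O: 3 × 15.999 = 47.997
Sum: 9×12.011 + 14×1.008 + 3×15.999 = 170.208 → 170.21 g/mol.

170.21 g/mol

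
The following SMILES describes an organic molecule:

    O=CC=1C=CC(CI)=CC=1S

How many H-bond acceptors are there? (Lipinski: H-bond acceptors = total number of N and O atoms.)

1

N atoms: 0; O atoms: 1.
Lipinski HBA = 0 + 1 = 1.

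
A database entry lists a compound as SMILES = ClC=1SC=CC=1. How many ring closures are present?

1

In SMILES, each pair of matching ring-closure digits denotes one ring-closing bond; the number of such bonds equals the number of independent rings.
Ring-closure bonds here: 1.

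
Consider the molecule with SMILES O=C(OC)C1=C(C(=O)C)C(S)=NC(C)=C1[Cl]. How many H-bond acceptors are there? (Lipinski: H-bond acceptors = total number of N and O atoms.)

N atoms: 1; O atoms: 3.
Lipinski HBA = 1 + 3 = 4.

4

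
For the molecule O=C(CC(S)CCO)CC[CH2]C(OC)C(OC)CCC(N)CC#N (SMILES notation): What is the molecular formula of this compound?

C17H32N2O4S

Walk through each heavy atom and fill implicit hydrogens from standard valence (C 4, N 3, O 2, S 2, halogen 1):
  atom 1: O, bond orders sum to 2 (valence 2) → 0 H
  atom 2: C, bond orders sum to 4 (valence 4) → 0 H
  atom 3: C, bond orders sum to 2 (valence 4) → 2 H
  atom 4: C, bond orders sum to 3 (valence 4) → 1 H
  atom 5: S, bond orders sum to 1 (valence 2) → 1 H
  atom 6: C, bond orders sum to 2 (valence 4) → 2 H
  atom 7: C, bond orders sum to 2 (valence 4) → 2 H
  atom 8: O, bond orders sum to 1 (valence 2) → 1 H
  atom 9: C, bond orders sum to 2 (valence 4) → 2 H
  atom 10: C, bond orders sum to 2 (valence 4) → 2 H
  atom 11: C with explicit H count 2
  atom 12: C, bond orders sum to 3 (valence 4) → 1 H
  atom 13: O, bond orders sum to 2 (valence 2) → 0 H
  atom 14: C, bond orders sum to 1 (valence 4) → 3 H
  atom 15: C, bond orders sum to 3 (valence 4) → 1 H
  atom 16: O, bond orders sum to 2 (valence 2) → 0 H
  atom 17: C, bond orders sum to 1 (valence 4) → 3 H
  atom 18: C, bond orders sum to 2 (valence 4) → 2 H
  atom 19: C, bond orders sum to 2 (valence 4) → 2 H
  atom 20: C, bond orders sum to 3 (valence 4) → 1 H
  atom 21: N, bond orders sum to 1 (valence 3) → 2 H
  atom 22: C, bond orders sum to 2 (valence 4) → 2 H
  atom 23: C, bond orders sum to 4 (valence 4) → 0 H
  atom 24: N, bond orders sum to 3 (valence 3) → 0 H
Totals → C:17, H:32, N:2, O:4, S:1.
In Hill order: C17H32N2O4S.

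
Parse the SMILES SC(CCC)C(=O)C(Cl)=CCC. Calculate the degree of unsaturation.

Degree of unsaturation = (number of rings) + (number of π bonds).
Ring closures in the SMILES: 0.
π bonds: 2 double bonds (each 1 DoU) → 2 DoU from unsaturation.
Total DoU = 0 + 2 = 2.

2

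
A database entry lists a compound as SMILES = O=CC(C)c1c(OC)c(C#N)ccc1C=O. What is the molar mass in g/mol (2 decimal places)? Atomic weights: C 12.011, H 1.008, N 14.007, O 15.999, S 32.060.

217.22 g/mol

First, the molecular formula is C12H11NO3 (counting implicit H from valence).
  C: 12 × 12.011 = 144.132
  H: 11 × 1.008 = 11.088
  N: 1 × 14.007 = 14.007
  O: 3 × 15.999 = 47.997
Sum: 12×12.011 + 11×1.008 + 1×14.007 + 3×15.999 = 217.224 → 217.22 g/mol.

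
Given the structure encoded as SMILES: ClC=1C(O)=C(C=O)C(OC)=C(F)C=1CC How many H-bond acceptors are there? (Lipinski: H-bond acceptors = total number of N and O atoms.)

3

N atoms: 0; O atoms: 3.
Lipinski HBA = 0 + 3 = 3.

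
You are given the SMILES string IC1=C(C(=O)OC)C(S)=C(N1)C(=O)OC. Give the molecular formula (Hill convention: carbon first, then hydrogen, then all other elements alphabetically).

Walk through each heavy atom and fill implicit hydrogens from standard valence (C 4, N 3, O 2, S 2, halogen 1):
  atom 1: I (halogen, monovalent) → 0 H
  atom 2: C, bond orders sum to 4 (valence 4) → 0 H
  atom 3: C, bond orders sum to 4 (valence 4) → 0 H
  atom 4: C, bond orders sum to 4 (valence 4) → 0 H
  atom 5: O, bond orders sum to 2 (valence 2) → 0 H
  atom 6: O, bond orders sum to 2 (valence 2) → 0 H
  atom 7: C, bond orders sum to 1 (valence 4) → 3 H
  atom 8: C, bond orders sum to 4 (valence 4) → 0 H
  atom 9: S, bond orders sum to 1 (valence 2) → 1 H
  atom 10: C, bond orders sum to 4 (valence 4) → 0 H
  atom 11: N, bond orders sum to 2 (valence 3) → 1 H
  atom 12: C, bond orders sum to 4 (valence 4) → 0 H
  atom 13: O, bond orders sum to 2 (valence 2) → 0 H
  atom 14: O, bond orders sum to 2 (valence 2) → 0 H
  atom 15: C, bond orders sum to 1 (valence 4) → 3 H
Totals → C:8, H:8, I:1, N:1, O:4, S:1.
In Hill order: C8H8INO4S.

C8H8INO4S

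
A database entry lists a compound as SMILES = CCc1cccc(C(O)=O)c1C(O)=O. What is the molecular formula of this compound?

C10H10O4

Walk through each heavy atom and fill implicit hydrogens from standard valence (C 4, N 3, O 2, S 2, halogen 1); for lowercase aromatic atoms, an aromatic c carries 1 H when it has two neighbours and 0 H with three, and aromatic n carries 0 H:
  atom 1: C, bond orders sum to 1 (valence 4) → 3 H
  atom 2: C, bond orders sum to 2 (valence 4) → 2 H
  atom 3: aromatic c, 3 neighbours → 0 H
  atom 4: aromatic c, 2 neighbours → 1 H
  atom 5: aromatic c, 2 neighbours → 1 H
  atom 6: aromatic c, 2 neighbours → 1 H
  atom 7: aromatic c, 3 neighbours → 0 H
  atom 8: C, bond orders sum to 4 (valence 4) → 0 H
  atom 9: O, bond orders sum to 1 (valence 2) → 1 H
  atom 10: O, bond orders sum to 2 (valence 2) → 0 H
  atom 11: aromatic c, 3 neighbours → 0 H
  atom 12: C, bond orders sum to 4 (valence 4) → 0 H
  atom 13: O, bond orders sum to 1 (valence 2) → 1 H
  atom 14: O, bond orders sum to 2 (valence 2) → 0 H
Totals → C:10, H:10, O:4.
In Hill order: C10H10O4.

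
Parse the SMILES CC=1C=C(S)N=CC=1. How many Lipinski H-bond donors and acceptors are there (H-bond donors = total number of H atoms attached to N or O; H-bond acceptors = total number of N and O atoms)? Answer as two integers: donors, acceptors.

Donors: find every N or O and count the H atoms it carries.
  atom 6 (N): bond orders sum to 3 → 0 H
Lipinski HBD = 0.
Acceptors: N atoms = 1, O atoms = 0 → HBA = 1.

0, 1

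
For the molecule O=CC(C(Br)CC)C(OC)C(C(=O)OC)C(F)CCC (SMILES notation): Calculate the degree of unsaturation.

Degree of unsaturation = (number of rings) + (number of π bonds).
Ring closures in the SMILES: 0.
π bonds: 2 double bonds (each 1 DoU) → 2 DoU from unsaturation.
Total DoU = 0 + 2 = 2.

2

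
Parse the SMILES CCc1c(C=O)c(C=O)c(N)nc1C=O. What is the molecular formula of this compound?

C10H10N2O3

Walk through each heavy atom and fill implicit hydrogens from standard valence (C 4, N 3, O 2, S 2, halogen 1); for lowercase aromatic atoms, an aromatic c carries 1 H when it has two neighbours and 0 H with three, and aromatic n carries 0 H:
  atom 1: C, bond orders sum to 1 (valence 4) → 3 H
  atom 2: C, bond orders sum to 2 (valence 4) → 2 H
  atom 3: aromatic c, 3 neighbours → 0 H
  atom 4: aromatic c, 3 neighbours → 0 H
  atom 5: C, bond orders sum to 3 (valence 4) → 1 H
  atom 6: O, bond orders sum to 2 (valence 2) → 0 H
  atom 7: aromatic c, 3 neighbours → 0 H
  atom 8: C, bond orders sum to 3 (valence 4) → 1 H
  atom 9: O, bond orders sum to 2 (valence 2) → 0 H
  atom 10: aromatic c, 3 neighbours → 0 H
  atom 11: N, bond orders sum to 1 (valence 3) → 2 H
  atom 12: aromatic n, 2 neighbours → 0 H
  atom 13: aromatic c, 3 neighbours → 0 H
  atom 14: C, bond orders sum to 3 (valence 4) → 1 H
  atom 15: O, bond orders sum to 2 (valence 2) → 0 H
Totals → C:10, H:10, N:2, O:3.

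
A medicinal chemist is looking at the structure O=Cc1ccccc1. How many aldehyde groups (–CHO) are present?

The aldehyde motif appears at heavy-atom position 2 in the SMILES.
Aldehyde count: 1.

1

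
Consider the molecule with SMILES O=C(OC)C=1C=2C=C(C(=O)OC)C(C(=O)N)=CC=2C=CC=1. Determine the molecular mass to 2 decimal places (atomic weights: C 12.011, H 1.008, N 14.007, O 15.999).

287.27 g/mol

First, the molecular formula is C15H13NO5 (counting implicit H from valence).
  C: 15 × 12.011 = 180.165
  H: 13 × 1.008 = 13.104
  N: 1 × 14.007 = 14.007
  O: 5 × 15.999 = 79.995
Sum: 15×12.011 + 13×1.008 + 1×14.007 + 5×15.999 = 287.271 → 287.27 g/mol.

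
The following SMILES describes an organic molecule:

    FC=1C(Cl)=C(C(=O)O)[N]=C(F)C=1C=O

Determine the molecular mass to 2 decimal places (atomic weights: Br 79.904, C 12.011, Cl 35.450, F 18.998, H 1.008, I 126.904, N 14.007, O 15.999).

221.54 g/mol

First, the molecular formula is C7H2ClF2NO3 (counting implicit H from valence).
  C: 7 × 12.011 = 84.077
  Cl: 1 × 35.450 = 35.450
  F: 2 × 18.998 = 37.996
  H: 2 × 1.008 = 2.016
  N: 1 × 14.007 = 14.007
  O: 3 × 15.999 = 47.997
Sum: 7×12.011 + 1×35.450 + 2×18.998 + 2×1.008 + 1×14.007 + 3×15.999 = 221.543 → 221.54 g/mol.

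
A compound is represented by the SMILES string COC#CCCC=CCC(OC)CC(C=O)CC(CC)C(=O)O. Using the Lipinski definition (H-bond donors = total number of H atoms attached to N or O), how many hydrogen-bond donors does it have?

Donors: find every N or O and count the H atoms it carries.
  atom 2 (O): bond orders sum to 2 → 0 H
  atom 11 (O): bond orders sum to 2 → 0 H
  atom 16 (O): bond orders sum to 2 → 0 H
  atom 22 (O): bond orders sum to 2 → 0 H
  atom 23 (O): bond orders sum to 1 → 1 H
Lipinski HBD = 1.

1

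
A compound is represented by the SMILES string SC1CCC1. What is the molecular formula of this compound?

C4H8S

Walk through each heavy atom and fill implicit hydrogens from standard valence (C 4, N 3, O 2, S 2, halogen 1):
  atom 1: S, bond orders sum to 1 (valence 2) → 1 H
  atom 2: C, bond orders sum to 3 (valence 4) → 1 H
  atom 3: C, bond orders sum to 2 (valence 4) → 2 H
  atom 4: C, bond orders sum to 2 (valence 4) → 2 H
  atom 5: C, bond orders sum to 2 (valence 4) → 2 H
Totals → C:4, H:8, S:1.
In Hill order: C4H8S.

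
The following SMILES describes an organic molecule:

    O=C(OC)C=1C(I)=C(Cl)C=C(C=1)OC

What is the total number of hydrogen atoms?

Walk through each heavy atom and fill implicit hydrogens from standard valence (C 4, N 3, O 2, S 2, halogen 1):
  atom 1: O, bond orders sum to 2 (valence 2) → 0 H
  atom 2: C, bond orders sum to 4 (valence 4) → 0 H
  atom 3: O, bond orders sum to 2 (valence 2) → 0 H
  atom 4: C, bond orders sum to 1 (valence 4) → 3 H
  atom 5: C, bond orders sum to 4 (valence 4) → 0 H
  atom 6: C, bond orders sum to 4 (valence 4) → 0 H
  atom 7: I (halogen, monovalent) → 0 H
  atom 8: C, bond orders sum to 4 (valence 4) → 0 H
  atom 9: Cl (halogen, monovalent) → 0 H
  atom 10: C, bond orders sum to 3 (valence 4) → 1 H
  atom 11: C, bond orders sum to 4 (valence 4) → 0 H
  atom 12: C, bond orders sum to 3 (valence 4) → 1 H
  atom 13: O, bond orders sum to 2 (valence 2) → 0 H
  atom 14: C, bond orders sum to 1 (valence 4) → 3 H
Total hydrogens: 8.

8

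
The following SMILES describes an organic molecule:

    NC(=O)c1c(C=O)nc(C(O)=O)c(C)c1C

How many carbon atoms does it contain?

Count every carbon token in the SMILES (each C, including those in ring-closure positions and inside branches).
Carbon count: 10.

10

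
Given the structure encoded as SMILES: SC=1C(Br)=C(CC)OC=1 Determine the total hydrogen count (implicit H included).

7

Walk through each heavy atom and fill implicit hydrogens from standard valence (C 4, N 3, O 2, S 2, halogen 1):
  atom 1: S, bond orders sum to 1 (valence 2) → 1 H
  atom 2: C, bond orders sum to 4 (valence 4) → 0 H
  atom 3: C, bond orders sum to 4 (valence 4) → 0 H
  atom 4: Br (halogen, monovalent) → 0 H
  atom 5: C, bond orders sum to 4 (valence 4) → 0 H
  atom 6: C, bond orders sum to 2 (valence 4) → 2 H
  atom 7: C, bond orders sum to 1 (valence 4) → 3 H
  atom 8: O, bond orders sum to 2 (valence 2) → 0 H
  atom 9: C, bond orders sum to 3 (valence 4) → 1 H
Total hydrogens: 7.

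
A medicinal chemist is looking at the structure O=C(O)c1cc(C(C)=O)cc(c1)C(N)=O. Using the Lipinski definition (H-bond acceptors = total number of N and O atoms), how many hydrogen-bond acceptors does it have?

N atoms: 1; O atoms: 4.
Lipinski HBA = 1 + 4 = 5.

5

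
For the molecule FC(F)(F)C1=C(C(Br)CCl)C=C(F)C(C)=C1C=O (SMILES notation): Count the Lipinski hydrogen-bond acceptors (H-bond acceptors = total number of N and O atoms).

N atoms: 0; O atoms: 1.
Lipinski HBA = 0 + 1 = 1.

1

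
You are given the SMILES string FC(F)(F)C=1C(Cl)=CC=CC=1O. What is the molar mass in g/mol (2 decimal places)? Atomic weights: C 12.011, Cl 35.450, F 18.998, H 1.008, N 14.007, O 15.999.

First, the molecular formula is C7H4ClF3O (counting implicit H from valence).
  C: 7 × 12.011 = 84.077
  Cl: 1 × 35.450 = 35.450
  F: 3 × 18.998 = 56.994
  H: 4 × 1.008 = 4.032
  O: 1 × 15.999 = 15.999
Sum: 7×12.011 + 1×35.450 + 3×18.998 + 4×1.008 + 1×15.999 = 196.552 → 196.55 g/mol.

196.55 g/mol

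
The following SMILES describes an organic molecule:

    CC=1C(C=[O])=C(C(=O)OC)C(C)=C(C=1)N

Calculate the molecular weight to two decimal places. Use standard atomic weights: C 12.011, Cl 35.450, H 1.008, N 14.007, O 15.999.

First, the molecular formula is C11H13NO3 (counting implicit H from valence).
  C: 11 × 12.011 = 132.121
  H: 13 × 1.008 = 13.104
  N: 1 × 14.007 = 14.007
  O: 3 × 15.999 = 47.997
Sum: 11×12.011 + 13×1.008 + 1×14.007 + 3×15.999 = 207.229 → 207.23 g/mol.

207.23 g/mol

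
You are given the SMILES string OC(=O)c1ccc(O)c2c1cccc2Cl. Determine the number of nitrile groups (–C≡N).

0

Scan the SMILES for the nitrile motif — none present.
Groups that are present: 1 carboxylic acid, 1 hydroxyl.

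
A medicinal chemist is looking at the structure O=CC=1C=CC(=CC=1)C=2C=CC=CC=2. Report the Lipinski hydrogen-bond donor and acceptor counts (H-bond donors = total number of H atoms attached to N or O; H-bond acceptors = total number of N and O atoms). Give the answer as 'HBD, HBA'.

Donors: find every N or O and count the H atoms it carries.
  atom 1 (O): bond orders sum to 2 → 0 H
Lipinski HBD = 0.
Acceptors: N atoms = 0, O atoms = 1 → HBA = 1.

0, 1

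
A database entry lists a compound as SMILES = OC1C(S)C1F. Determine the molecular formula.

C3H5FOS

Walk through each heavy atom and fill implicit hydrogens from standard valence (C 4, N 3, O 2, S 2, halogen 1):
  atom 1: O, bond orders sum to 1 (valence 2) → 1 H
  atom 2: C, bond orders sum to 3 (valence 4) → 1 H
  atom 3: C, bond orders sum to 3 (valence 4) → 1 H
  atom 4: S, bond orders sum to 1 (valence 2) → 1 H
  atom 5: C, bond orders sum to 3 (valence 4) → 1 H
  atom 6: F (halogen, monovalent) → 0 H
Totals → C:3, H:5, F:1, O:1, S:1.
In Hill order: C3H5FOS.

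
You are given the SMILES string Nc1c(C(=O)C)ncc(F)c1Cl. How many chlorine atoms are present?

1

Scan the SMILES for Cl atoms (remember two-letter symbols like Cl and Br are single atoms).
Chlorine count: 1.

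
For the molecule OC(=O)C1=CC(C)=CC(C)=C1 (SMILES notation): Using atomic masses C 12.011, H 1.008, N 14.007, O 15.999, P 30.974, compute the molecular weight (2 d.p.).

First, the molecular formula is C9H10O2 (counting implicit H from valence).
  C: 9 × 12.011 = 108.099
  H: 10 × 1.008 = 10.080
  O: 2 × 15.999 = 31.998
Sum: 9×12.011 + 10×1.008 + 2×15.999 = 150.177 → 150.18 g/mol.

150.18 g/mol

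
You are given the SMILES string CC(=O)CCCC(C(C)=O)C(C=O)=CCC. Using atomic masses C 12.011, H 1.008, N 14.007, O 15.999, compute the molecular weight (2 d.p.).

224.30 g/mol

First, the molecular formula is C13H20O3 (counting implicit H from valence).
  C: 13 × 12.011 = 156.143
  H: 20 × 1.008 = 20.160
  O: 3 × 15.999 = 47.997
Sum: 13×12.011 + 20×1.008 + 3×15.999 = 224.300 → 224.30 g/mol.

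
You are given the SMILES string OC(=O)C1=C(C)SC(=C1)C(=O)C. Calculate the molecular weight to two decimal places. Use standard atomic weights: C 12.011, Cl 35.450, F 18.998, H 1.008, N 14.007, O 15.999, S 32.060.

First, the molecular formula is C8H8O3S (counting implicit H from valence).
  C: 8 × 12.011 = 96.088
  H: 8 × 1.008 = 8.064
  O: 3 × 15.999 = 47.997
  S: 1 × 32.060 = 32.060
Sum: 8×12.011 + 8×1.008 + 3×15.999 + 1×32.060 = 184.209 → 184.21 g/mol.

184.21 g/mol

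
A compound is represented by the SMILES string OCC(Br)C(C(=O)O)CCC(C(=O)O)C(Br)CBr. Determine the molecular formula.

C10H15Br3O5

Walk through each heavy atom and fill implicit hydrogens from standard valence (C 4, N 3, O 2, S 2, halogen 1):
  atom 1: O, bond orders sum to 1 (valence 2) → 1 H
  atom 2: C, bond orders sum to 2 (valence 4) → 2 H
  atom 3: C, bond orders sum to 3 (valence 4) → 1 H
  atom 4: Br (halogen, monovalent) → 0 H
  atom 5: C, bond orders sum to 3 (valence 4) → 1 H
  atom 6: C, bond orders sum to 4 (valence 4) → 0 H
  atom 7: O, bond orders sum to 2 (valence 2) → 0 H
  atom 8: O, bond orders sum to 1 (valence 2) → 1 H
  atom 9: C, bond orders sum to 2 (valence 4) → 2 H
  atom 10: C, bond orders sum to 2 (valence 4) → 2 H
  atom 11: C, bond orders sum to 3 (valence 4) → 1 H
  atom 12: C, bond orders sum to 4 (valence 4) → 0 H
  atom 13: O, bond orders sum to 2 (valence 2) → 0 H
  atom 14: O, bond orders sum to 1 (valence 2) → 1 H
  atom 15: C, bond orders sum to 3 (valence 4) → 1 H
  atom 16: Br (halogen, monovalent) → 0 H
  atom 17: C, bond orders sum to 2 (valence 4) → 2 H
  atom 18: Br (halogen, monovalent) → 0 H
Totals → C:10, H:15, Br:3, O:5.
In Hill order: C10H15Br3O5.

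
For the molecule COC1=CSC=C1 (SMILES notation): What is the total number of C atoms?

5

Count every carbon token in the SMILES (each C, including those in ring-closure positions and inside branches).
Carbon count: 5.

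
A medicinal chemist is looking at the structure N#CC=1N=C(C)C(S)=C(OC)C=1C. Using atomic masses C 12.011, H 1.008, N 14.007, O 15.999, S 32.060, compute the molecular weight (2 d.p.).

First, the molecular formula is C9H10N2OS (counting implicit H from valence).
  C: 9 × 12.011 = 108.099
  H: 10 × 1.008 = 10.080
  N: 2 × 14.007 = 28.014
  O: 1 × 15.999 = 15.999
  S: 1 × 32.060 = 32.060
Sum: 9×12.011 + 10×1.008 + 2×14.007 + 1×15.999 + 1×32.060 = 194.252 → 194.25 g/mol.

194.25 g/mol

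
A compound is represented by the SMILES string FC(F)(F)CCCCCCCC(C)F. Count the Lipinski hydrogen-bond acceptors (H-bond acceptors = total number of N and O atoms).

N atoms: 0; O atoms: 0.
Lipinski HBA = 0 + 0 = 0.

0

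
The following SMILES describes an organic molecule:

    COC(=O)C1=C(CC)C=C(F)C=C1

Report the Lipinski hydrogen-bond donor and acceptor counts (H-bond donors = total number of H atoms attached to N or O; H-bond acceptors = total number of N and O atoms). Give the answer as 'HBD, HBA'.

Donors: find every N or O and count the H atoms it carries.
  atom 2 (O): bond orders sum to 2 → 0 H
  atom 4 (O): bond orders sum to 2 → 0 H
Lipinski HBD = 0.
Acceptors: N atoms = 0, O atoms = 2 → HBA = 2.

0, 2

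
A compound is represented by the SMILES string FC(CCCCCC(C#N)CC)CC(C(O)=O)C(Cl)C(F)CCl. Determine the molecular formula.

C16H25Cl2F2NO2

Walk through each heavy atom and fill implicit hydrogens from standard valence (C 4, N 3, O 2, S 2, halogen 1):
  atom 1: F (halogen, monovalent) → 0 H
  atom 2: C, bond orders sum to 3 (valence 4) → 1 H
  atom 3: C, bond orders sum to 2 (valence 4) → 2 H
  atom 4: C, bond orders sum to 2 (valence 4) → 2 H
  atom 5: C, bond orders sum to 2 (valence 4) → 2 H
  atom 6: C, bond orders sum to 2 (valence 4) → 2 H
  atom 7: C, bond orders sum to 2 (valence 4) → 2 H
  atom 8: C, bond orders sum to 3 (valence 4) → 1 H
  atom 9: C, bond orders sum to 4 (valence 4) → 0 H
  atom 10: N, bond orders sum to 3 (valence 3) → 0 H
  atom 11: C, bond orders sum to 2 (valence 4) → 2 H
  atom 12: C, bond orders sum to 1 (valence 4) → 3 H
  atom 13: C, bond orders sum to 2 (valence 4) → 2 H
  atom 14: C, bond orders sum to 3 (valence 4) → 1 H
  atom 15: C, bond orders sum to 4 (valence 4) → 0 H
  atom 16: O, bond orders sum to 1 (valence 2) → 1 H
  atom 17: O, bond orders sum to 2 (valence 2) → 0 H
  atom 18: C, bond orders sum to 3 (valence 4) → 1 H
  atom 19: Cl (halogen, monovalent) → 0 H
  atom 20: C, bond orders sum to 3 (valence 4) → 1 H
  atom 21: F (halogen, monovalent) → 0 H
  atom 22: C, bond orders sum to 2 (valence 4) → 2 H
  atom 23: Cl (halogen, monovalent) → 0 H
Totals → C:16, H:25, Cl:2, F:2, N:1, O:2.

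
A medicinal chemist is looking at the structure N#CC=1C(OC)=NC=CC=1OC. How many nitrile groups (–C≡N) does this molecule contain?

The nitrile motif appears at heavy-atom position 2 in the SMILES.
Other groups present: 2 ether.
Nitrile count: 1.

1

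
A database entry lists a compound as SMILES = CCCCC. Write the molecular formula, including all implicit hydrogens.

C5H12

Walk through each heavy atom and fill implicit hydrogens from standard valence (C 4, N 3, O 2, S 2, halogen 1):
  atom 1: C, bond orders sum to 1 (valence 4) → 3 H
  atom 2: C, bond orders sum to 2 (valence 4) → 2 H
  atom 3: C, bond orders sum to 2 (valence 4) → 2 H
  atom 4: C, bond orders sum to 2 (valence 4) → 2 H
  atom 5: C, bond orders sum to 1 (valence 4) → 3 H
Totals → C:5, H:12.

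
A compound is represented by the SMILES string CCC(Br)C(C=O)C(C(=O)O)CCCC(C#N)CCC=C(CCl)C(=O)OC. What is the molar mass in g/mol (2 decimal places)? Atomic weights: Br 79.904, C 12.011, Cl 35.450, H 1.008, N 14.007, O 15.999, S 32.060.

First, the molecular formula is C19H27BrClNO5 (counting implicit H from valence).
  Br: 1 × 79.904 = 79.904
  C: 19 × 12.011 = 228.209
  Cl: 1 × 35.450 = 35.450
  H: 27 × 1.008 = 27.216
  N: 1 × 14.007 = 14.007
  O: 5 × 15.999 = 79.995
Sum: 1×79.904 + 19×12.011 + 1×35.450 + 27×1.008 + 1×14.007 + 5×15.999 = 464.781 → 464.78 g/mol.

464.78 g/mol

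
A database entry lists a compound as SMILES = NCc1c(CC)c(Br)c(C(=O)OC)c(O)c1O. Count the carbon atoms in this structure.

11

Count every carbon token in the SMILES (each C, including those in ring-closure positions and inside branches).
Carbon count: 11.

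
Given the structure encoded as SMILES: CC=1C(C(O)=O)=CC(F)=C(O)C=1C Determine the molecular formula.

Walk through each heavy atom and fill implicit hydrogens from standard valence (C 4, N 3, O 2, S 2, halogen 1):
  atom 1: C, bond orders sum to 1 (valence 4) → 3 H
  atom 2: C, bond orders sum to 4 (valence 4) → 0 H
  atom 3: C, bond orders sum to 4 (valence 4) → 0 H
  atom 4: C, bond orders sum to 4 (valence 4) → 0 H
  atom 5: O, bond orders sum to 1 (valence 2) → 1 H
  atom 6: O, bond orders sum to 2 (valence 2) → 0 H
  atom 7: C, bond orders sum to 3 (valence 4) → 1 H
  atom 8: C, bond orders sum to 4 (valence 4) → 0 H
  atom 9: F (halogen, monovalent) → 0 H
  atom 10: C, bond orders sum to 4 (valence 4) → 0 H
  atom 11: O, bond orders sum to 1 (valence 2) → 1 H
  atom 12: C, bond orders sum to 4 (valence 4) → 0 H
  atom 13: C, bond orders sum to 1 (valence 4) → 3 H
Totals → C:9, H:9, F:1, O:3.
In Hill order: C9H9FO3.

C9H9FO3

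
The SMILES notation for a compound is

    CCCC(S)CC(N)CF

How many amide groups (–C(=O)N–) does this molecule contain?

Scan the SMILES for the amide motif — none present.
Groups that are present: 1 primary amine, 1 thiol.

0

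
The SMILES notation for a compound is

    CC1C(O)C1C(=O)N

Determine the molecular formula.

C5H9NO2

Walk through each heavy atom and fill implicit hydrogens from standard valence (C 4, N 3, O 2, S 2, halogen 1):
  atom 1: C, bond orders sum to 1 (valence 4) → 3 H
  atom 2: C, bond orders sum to 3 (valence 4) → 1 H
  atom 3: C, bond orders sum to 3 (valence 4) → 1 H
  atom 4: O, bond orders sum to 1 (valence 2) → 1 H
  atom 5: C, bond orders sum to 3 (valence 4) → 1 H
  atom 6: C, bond orders sum to 4 (valence 4) → 0 H
  atom 7: O, bond orders sum to 2 (valence 2) → 0 H
  atom 8: N, bond orders sum to 1 (valence 3) → 2 H
Totals → C:5, H:9, N:1, O:2.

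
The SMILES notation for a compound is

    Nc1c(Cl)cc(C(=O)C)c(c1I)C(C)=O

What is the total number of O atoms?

2

Scan the SMILES for O atoms (remember two-letter symbols like Cl and Br are single atoms).
Oxygen count: 2.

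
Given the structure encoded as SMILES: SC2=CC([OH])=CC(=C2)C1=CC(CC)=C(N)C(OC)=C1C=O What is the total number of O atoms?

3

Scan the SMILES for O atoms (remember two-letter symbols like Cl and Br are single atoms).
Oxygen count: 3.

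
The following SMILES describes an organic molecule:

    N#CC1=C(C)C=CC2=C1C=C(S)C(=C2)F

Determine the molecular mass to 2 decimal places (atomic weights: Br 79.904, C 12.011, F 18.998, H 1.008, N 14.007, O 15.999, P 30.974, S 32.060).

217.26 g/mol

First, the molecular formula is C12H8FNS (counting implicit H from valence).
  C: 12 × 12.011 = 144.132
  F: 1 × 18.998 = 18.998
  H: 8 × 1.008 = 8.064
  N: 1 × 14.007 = 14.007
  S: 1 × 32.060 = 32.060
Sum: 12×12.011 + 1×18.998 + 8×1.008 + 1×14.007 + 1×32.060 = 217.261 → 217.26 g/mol.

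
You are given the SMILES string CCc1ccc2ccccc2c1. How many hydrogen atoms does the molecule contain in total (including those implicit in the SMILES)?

12

Walk through each heavy atom and fill implicit hydrogens from standard valence (C 4, N 3, O 2, S 2, halogen 1); for lowercase aromatic atoms, an aromatic c carries 1 H when it has two neighbours and 0 H with three, and aromatic n carries 0 H:
  atom 1: C, bond orders sum to 1 (valence 4) → 3 H
  atom 2: C, bond orders sum to 2 (valence 4) → 2 H
  atom 3: aromatic c, 3 neighbours → 0 H
  atom 4: aromatic c, 2 neighbours → 1 H
  atom 5: aromatic c, 2 neighbours → 1 H
  atom 6: aromatic c, 3 neighbours → 0 H
  atom 7: aromatic c, 2 neighbours → 1 H
  atom 8: aromatic c, 2 neighbours → 1 H
  atom 9: aromatic c, 2 neighbours → 1 H
  atom 10: aromatic c, 2 neighbours → 1 H
  atom 11: aromatic c, 3 neighbours → 0 H
  atom 12: aromatic c, 2 neighbours → 1 H
Total hydrogens: 12.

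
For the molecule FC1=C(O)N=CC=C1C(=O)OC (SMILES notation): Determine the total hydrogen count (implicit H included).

Walk through each heavy atom and fill implicit hydrogens from standard valence (C 4, N 3, O 2, S 2, halogen 1):
  atom 1: F (halogen, monovalent) → 0 H
  atom 2: C, bond orders sum to 4 (valence 4) → 0 H
  atom 3: C, bond orders sum to 4 (valence 4) → 0 H
  atom 4: O, bond orders sum to 1 (valence 2) → 1 H
  atom 5: N, bond orders sum to 3 (valence 3) → 0 H
  atom 6: C, bond orders sum to 3 (valence 4) → 1 H
  atom 7: C, bond orders sum to 3 (valence 4) → 1 H
  atom 8: C, bond orders sum to 4 (valence 4) → 0 H
  atom 9: C, bond orders sum to 4 (valence 4) → 0 H
  atom 10: O, bond orders sum to 2 (valence 2) → 0 H
  atom 11: O, bond orders sum to 2 (valence 2) → 0 H
  atom 12: C, bond orders sum to 1 (valence 4) → 3 H
Total hydrogens: 6.

6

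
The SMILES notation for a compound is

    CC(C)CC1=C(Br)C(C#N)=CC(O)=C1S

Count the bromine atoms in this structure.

1

Scan the SMILES for Br atoms (remember two-letter symbols like Cl and Br are single atoms).
Bromine count: 1.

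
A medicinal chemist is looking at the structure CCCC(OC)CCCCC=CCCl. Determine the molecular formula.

Walk through each heavy atom and fill implicit hydrogens from standard valence (C 4, N 3, O 2, S 2, halogen 1):
  atom 1: C, bond orders sum to 1 (valence 4) → 3 H
  atom 2: C, bond orders sum to 2 (valence 4) → 2 H
  atom 3: C, bond orders sum to 2 (valence 4) → 2 H
  atom 4: C, bond orders sum to 3 (valence 4) → 1 H
  atom 5: O, bond orders sum to 2 (valence 2) → 0 H
  atom 6: C, bond orders sum to 1 (valence 4) → 3 H
  atom 7: C, bond orders sum to 2 (valence 4) → 2 H
  atom 8: C, bond orders sum to 2 (valence 4) → 2 H
  atom 9: C, bond orders sum to 2 (valence 4) → 2 H
  atom 10: C, bond orders sum to 2 (valence 4) → 2 H
  atom 11: C, bond orders sum to 3 (valence 4) → 1 H
  atom 12: C, bond orders sum to 3 (valence 4) → 1 H
  atom 13: C, bond orders sum to 2 (valence 4) → 2 H
  atom 14: Cl (halogen, monovalent) → 0 H
Totals → C:12, H:23, Cl:1, O:1.

C12H23ClO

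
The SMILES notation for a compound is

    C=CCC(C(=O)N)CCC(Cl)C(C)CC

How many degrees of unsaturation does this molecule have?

Molecular formula: C12H22ClNO.
DoU = (2C + 2 + N − H − X) / 2, where X is the halogen count and O/S are ignored.
    = (2·12 + 2 + 1 − 22 − 1) / 2 = 4 / 2 = 2.

2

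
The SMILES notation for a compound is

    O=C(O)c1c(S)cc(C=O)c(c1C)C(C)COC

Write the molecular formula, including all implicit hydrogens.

C13H16O4S

Walk through each heavy atom and fill implicit hydrogens from standard valence (C 4, N 3, O 2, S 2, halogen 1); for lowercase aromatic atoms, an aromatic c carries 1 H when it has two neighbours and 0 H with three, and aromatic n carries 0 H:
  atom 1: O, bond orders sum to 2 (valence 2) → 0 H
  atom 2: C, bond orders sum to 4 (valence 4) → 0 H
  atom 3: O, bond orders sum to 1 (valence 2) → 1 H
  atom 4: aromatic c, 3 neighbours → 0 H
  atom 5: aromatic c, 3 neighbours → 0 H
  atom 6: S, bond orders sum to 1 (valence 2) → 1 H
  atom 7: aromatic c, 2 neighbours → 1 H
  atom 8: aromatic c, 3 neighbours → 0 H
  atom 9: C, bond orders sum to 3 (valence 4) → 1 H
  atom 10: O, bond orders sum to 2 (valence 2) → 0 H
  atom 11: aromatic c, 3 neighbours → 0 H
  atom 12: aromatic c, 3 neighbours → 0 H
  atom 13: C, bond orders sum to 1 (valence 4) → 3 H
  atom 14: C, bond orders sum to 3 (valence 4) → 1 H
  atom 15: C, bond orders sum to 1 (valence 4) → 3 H
  atom 16: C, bond orders sum to 2 (valence 4) → 2 H
  atom 17: O, bond orders sum to 2 (valence 2) → 0 H
  atom 18: C, bond orders sum to 1 (valence 4) → 3 H
Totals → C:13, H:16, O:4, S:1.
In Hill order: C13H16O4S.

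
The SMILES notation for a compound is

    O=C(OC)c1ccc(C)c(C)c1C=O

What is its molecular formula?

C11H12O3

Walk through each heavy atom and fill implicit hydrogens from standard valence (C 4, N 3, O 2, S 2, halogen 1); for lowercase aromatic atoms, an aromatic c carries 1 H when it has two neighbours and 0 H with three, and aromatic n carries 0 H:
  atom 1: O, bond orders sum to 2 (valence 2) → 0 H
  atom 2: C, bond orders sum to 4 (valence 4) → 0 H
  atom 3: O, bond orders sum to 2 (valence 2) → 0 H
  atom 4: C, bond orders sum to 1 (valence 4) → 3 H
  atom 5: aromatic c, 3 neighbours → 0 H
  atom 6: aromatic c, 2 neighbours → 1 H
  atom 7: aromatic c, 2 neighbours → 1 H
  atom 8: aromatic c, 3 neighbours → 0 H
  atom 9: C, bond orders sum to 1 (valence 4) → 3 H
  atom 10: aromatic c, 3 neighbours → 0 H
  atom 11: C, bond orders sum to 1 (valence 4) → 3 H
  atom 12: aromatic c, 3 neighbours → 0 H
  atom 13: C, bond orders sum to 3 (valence 4) → 1 H
  atom 14: O, bond orders sum to 2 (valence 2) → 0 H
Totals → C:11, H:12, O:3.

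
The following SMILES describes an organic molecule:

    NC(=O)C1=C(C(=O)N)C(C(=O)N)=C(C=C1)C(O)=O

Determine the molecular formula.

Walk through each heavy atom and fill implicit hydrogens from standard valence (C 4, N 3, O 2, S 2, halogen 1):
  atom 1: N, bond orders sum to 1 (valence 3) → 2 H
  atom 2: C, bond orders sum to 4 (valence 4) → 0 H
  atom 3: O, bond orders sum to 2 (valence 2) → 0 H
  atom 4: C, bond orders sum to 4 (valence 4) → 0 H
  atom 5: C, bond orders sum to 4 (valence 4) → 0 H
  atom 6: C, bond orders sum to 4 (valence 4) → 0 H
  atom 7: O, bond orders sum to 2 (valence 2) → 0 H
  atom 8: N, bond orders sum to 1 (valence 3) → 2 H
  atom 9: C, bond orders sum to 4 (valence 4) → 0 H
  atom 10: C, bond orders sum to 4 (valence 4) → 0 H
  atom 11: O, bond orders sum to 2 (valence 2) → 0 H
  atom 12: N, bond orders sum to 1 (valence 3) → 2 H
  atom 13: C, bond orders sum to 4 (valence 4) → 0 H
  atom 14: C, bond orders sum to 3 (valence 4) → 1 H
  atom 15: C, bond orders sum to 3 (valence 4) → 1 H
  atom 16: C, bond orders sum to 4 (valence 4) → 0 H
  atom 17: O, bond orders sum to 1 (valence 2) → 1 H
  atom 18: O, bond orders sum to 2 (valence 2) → 0 H
Totals → C:10, H:9, N:3, O:5.

C10H9N3O5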